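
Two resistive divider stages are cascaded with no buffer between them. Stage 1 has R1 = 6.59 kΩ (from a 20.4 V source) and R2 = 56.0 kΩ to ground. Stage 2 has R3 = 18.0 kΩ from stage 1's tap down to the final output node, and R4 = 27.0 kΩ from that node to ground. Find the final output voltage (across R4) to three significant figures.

Stage 2 presents R3+R4 = 45.00 kΩ as a load on stage 1's tap.
Stage 1's lower leg becomes R2‖(R3+R4) = 24.95 kΩ, so V_mid = 20.4 × 24.95/31.54 = 16.14 V.
Stage 2 is itself unloaded: V_out = V_mid × R4/(R3+R4) = 16.14 × 27.0/45.00 = 9.68 V.

V_out ≈ 9.68 V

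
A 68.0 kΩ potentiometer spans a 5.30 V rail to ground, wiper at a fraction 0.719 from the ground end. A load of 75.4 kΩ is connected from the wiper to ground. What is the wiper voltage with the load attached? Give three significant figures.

V ≈ 3.22 V

The wiper splits the pot into (1−α)R = 19.11 kΩ above and αR = 48.89 kΩ below.
Lower section ‖ load = 29.66 kΩ.
V_wiper = 5.30 × 29.66/(19.11 + 29.66) = 3.22 V.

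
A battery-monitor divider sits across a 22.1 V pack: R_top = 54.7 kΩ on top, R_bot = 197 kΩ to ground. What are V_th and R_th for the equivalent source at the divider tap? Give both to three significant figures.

V_th is the open-circuit tap voltage: 22.1 × 197/(54.7 + 197) = 17.3 V.
With the supply zeroed, R_top and R_bot appear in parallel from the tap: R_th = R_top‖R_bot = (54.7 × 197)/251.7 = 42.8 kΩ.

V_th = 17.3 V, R_th = 42.8 kΩ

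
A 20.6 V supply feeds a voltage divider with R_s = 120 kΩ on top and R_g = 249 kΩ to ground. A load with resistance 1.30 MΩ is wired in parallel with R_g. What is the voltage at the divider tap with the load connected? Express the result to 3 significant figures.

V_out ≈ 13.1 V

The load sits in parallel with R_g: R_g‖R_L = (249 × 1300) / (249 + 1300) = 209.0 kΩ.
V_out = 20.6 × 209.0 / (120 + 209.0) = 20.6 × 209.0/329.0 = 13.1 V.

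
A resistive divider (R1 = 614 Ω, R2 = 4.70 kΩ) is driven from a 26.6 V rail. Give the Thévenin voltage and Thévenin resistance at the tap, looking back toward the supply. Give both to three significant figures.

V_th is the open-circuit tap voltage: 26.6 × 4700/(614 + 4700) = 23.5 V.
With the supply zeroed, R1 and R2 appear in parallel from the tap: R_th = R1‖R2 = (614 × 4700)/5314 = 543 Ω.

V_th = 23.5 V, R_th = 543 Ω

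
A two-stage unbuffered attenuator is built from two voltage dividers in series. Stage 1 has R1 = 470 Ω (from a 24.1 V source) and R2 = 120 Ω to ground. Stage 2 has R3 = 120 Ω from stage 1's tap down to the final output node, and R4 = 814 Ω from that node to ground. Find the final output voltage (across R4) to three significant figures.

V_out ≈ 3.88 V

Stage 2 presents R3+R4 = 934.0 Ω as a load on stage 1's tap.
Stage 1's lower leg becomes R2‖(R3+R4) = 106.3 Ω, so V_mid = 24.1 × 106.3/576.3 = 4.447 V.
Stage 2 is itself unloaded: V_out = V_mid × R4/(R3+R4) = 4.447 × 814/934.0 = 3.88 V.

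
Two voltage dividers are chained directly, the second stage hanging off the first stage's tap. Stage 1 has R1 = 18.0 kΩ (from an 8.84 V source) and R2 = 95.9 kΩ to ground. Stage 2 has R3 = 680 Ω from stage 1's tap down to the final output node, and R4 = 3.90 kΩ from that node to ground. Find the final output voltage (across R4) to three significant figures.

Stage 2 presents R3+R4 = 4580 Ω as a load on stage 1's tap.
Stage 1's lower leg becomes R2‖(R3+R4) = 4371 Ω, so V_mid = 8.84 × 4371/22370 = 1.727 V.
Stage 2 is itself unloaded: V_out = V_mid × R4/(R3+R4) = 1.727 × 3900/4580 = 1.47 V.

V_out ≈ 1.47 V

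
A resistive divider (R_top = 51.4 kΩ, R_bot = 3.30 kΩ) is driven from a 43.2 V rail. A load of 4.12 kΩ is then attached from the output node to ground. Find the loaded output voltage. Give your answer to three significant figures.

The load sits in parallel with R_bot: R_bot‖R_L = (3.30 × 4.12) / (3.30 + 4.12) = 1.832 kΩ.
V_out = 43.2 × 1.832 / (51.4 + 1.832) = 43.2 × 1.832/53.23 = 1.49 V.
(Unloaded it would have been 2.61 V.)

V_out ≈ 1.49 V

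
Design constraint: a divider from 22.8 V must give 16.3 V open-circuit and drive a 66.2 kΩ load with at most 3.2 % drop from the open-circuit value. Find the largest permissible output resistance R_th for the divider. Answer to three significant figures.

R_th ≤ 2.19 kΩ

Loading drop = R_th/(R_th + R_L) ≤ 0.0320, so R_th ≤ R_L · ε/(1−ε) = 66.2 kΩ × 0.0320/0.9680 = 2.19 kΩ.
(Any R1, R2 with R2/(R1+R2) = 0.715 and R1‖R2 ≤ 2.19 kΩ will meet the spec.)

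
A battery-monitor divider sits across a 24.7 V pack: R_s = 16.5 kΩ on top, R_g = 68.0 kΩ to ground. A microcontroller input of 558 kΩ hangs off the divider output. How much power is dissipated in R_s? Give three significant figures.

P ≈ 1.69 mW

Total resistance from the source is R_s + (R_g‖R_L) = 77.11 kΩ, so I = 24.7/77.11 kΩ = 0.3203 mA.
P = I²·R_s = (0.3203 mA)² × 16.5 kΩ = 1.69 mW.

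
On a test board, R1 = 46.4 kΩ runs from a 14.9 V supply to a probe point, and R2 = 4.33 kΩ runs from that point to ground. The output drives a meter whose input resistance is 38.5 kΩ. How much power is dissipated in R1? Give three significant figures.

Total resistance from the source is R1 + (R2‖R_L) = 50.29 kΩ, so I = 14.9/50.29 kΩ = 0.2963 mA.
P = I²·R1 = (0.2963 mA)² × 46.4 kΩ = 4.07 mW.

P ≈ 4.07 mW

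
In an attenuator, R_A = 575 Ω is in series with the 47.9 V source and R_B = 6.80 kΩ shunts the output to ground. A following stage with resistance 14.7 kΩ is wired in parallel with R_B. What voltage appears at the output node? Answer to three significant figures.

The load sits in parallel with R_B: R_B‖R_L = (6800 × 14700) / (6800 + 14700) = 4649 Ω.
V_out = 47.9 × 4649 / (575 + 4649) = 47.9 × 4649/5224 = 42.6 V.

V_out ≈ 42.6 V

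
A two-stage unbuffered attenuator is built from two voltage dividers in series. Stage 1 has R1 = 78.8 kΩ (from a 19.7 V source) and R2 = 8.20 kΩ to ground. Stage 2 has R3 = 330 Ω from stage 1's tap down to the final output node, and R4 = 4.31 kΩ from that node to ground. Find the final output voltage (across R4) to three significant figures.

Stage 2 presents R3+R4 = 4640 Ω as a load on stage 1's tap.
Stage 1's lower leg becomes R2‖(R3+R4) = 2963 Ω, so V_mid = 19.7 × 2963/81760 = 0.7140 V.
Stage 2 is itself unloaded: V_out = V_mid × R4/(R3+R4) = 0.7140 × 4310/4640 = 0.663 V.

V_out ≈ 0.663 V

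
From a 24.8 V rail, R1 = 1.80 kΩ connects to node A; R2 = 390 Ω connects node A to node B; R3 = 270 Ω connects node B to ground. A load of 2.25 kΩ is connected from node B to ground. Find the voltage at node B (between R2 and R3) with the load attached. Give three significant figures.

V ≈ 2.46 V

At node B, R3 is in parallel with the load: R3‖R_L = 241.1 Ω.
Below node A the resistance is R2 + (R3‖R_L) = 631.1 Ω, so V_A = 24.8 × 631.1/2431 = 6.438 V.
Then V_B = V_A × (R3‖R_L)/(R2 + R3‖R_L) = 6.438 × 241.1/631.1 = 2.46 V.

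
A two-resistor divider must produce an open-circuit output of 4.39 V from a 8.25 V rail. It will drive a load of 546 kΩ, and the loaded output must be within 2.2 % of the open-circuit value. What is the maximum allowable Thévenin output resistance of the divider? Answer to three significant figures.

R_th ≤ 12.3 kΩ

Loading drop = R_th/(R_th + R_L) ≤ 0.0220, so R_th ≤ R_L · ε/(1−ε) = 546 kΩ × 0.0220/0.9780 = 12.3 kΩ.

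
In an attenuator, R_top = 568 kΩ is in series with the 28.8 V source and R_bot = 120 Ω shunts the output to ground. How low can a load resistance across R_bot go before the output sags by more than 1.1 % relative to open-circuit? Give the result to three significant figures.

Output resistance R_th = R_top‖R_bot = (568000 × 120)/568100 = 120.0 Ω.
The fractional drop is R_th/(R_th + R_L); requiring this ≤ 0.0110 gives R_L ≥ R_th(1/0.0110 − 1) = 120.0 × 89.91 = 10.8 kΩ.

R_L(min) ≈ 10.8 kΩ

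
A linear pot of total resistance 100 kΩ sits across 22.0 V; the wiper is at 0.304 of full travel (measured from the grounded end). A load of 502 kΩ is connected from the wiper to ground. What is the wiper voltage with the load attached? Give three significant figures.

V ≈ 6.42 V

The wiper splits the pot into (1−α)R = 69.60 kΩ above and αR = 30.40 kΩ below.
Lower section ‖ load = 28.66 kΩ.
V_wiper = 22.0 × 28.66/(69.60 + 28.66) = 6.42 V.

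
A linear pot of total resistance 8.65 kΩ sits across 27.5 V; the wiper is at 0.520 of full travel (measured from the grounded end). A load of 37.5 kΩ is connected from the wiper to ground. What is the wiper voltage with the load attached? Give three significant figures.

V ≈ 13.5 V

The wiper splits the pot into (1−α)R = 4.152 kΩ above and αR = 4.498 kΩ below.
Lower section ‖ load = 4.016 kΩ.
V_wiper = 27.5 × 4.016/(4.152 + 4.016) = 13.5 V.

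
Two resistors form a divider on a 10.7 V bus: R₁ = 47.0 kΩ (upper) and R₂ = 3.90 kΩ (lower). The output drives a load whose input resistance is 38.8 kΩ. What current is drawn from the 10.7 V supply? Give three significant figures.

R₂‖R_L = 3.544 kΩ, so the source sees R₁ + R₂‖R_L = 50.54 kΩ.
I = 10.7 V / 50.54 kΩ = 0.212 mA.

I ≈ 0.212 mA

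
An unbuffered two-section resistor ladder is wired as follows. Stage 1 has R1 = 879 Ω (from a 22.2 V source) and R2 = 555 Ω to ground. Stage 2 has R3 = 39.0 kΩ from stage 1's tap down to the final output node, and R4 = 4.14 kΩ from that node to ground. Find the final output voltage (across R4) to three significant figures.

Stage 2 presents R3+R4 = 43140 Ω as a load on stage 1's tap.
Stage 1's lower leg becomes R2‖(R3+R4) = 548.0 Ω, so V_mid = 22.2 × 548.0/1427 = 8.525 V.
Stage 2 is itself unloaded: V_out = V_mid × R4/(R3+R4) = 8.525 × 4140/43140 = 0.818 V.

V_out ≈ 0.818 V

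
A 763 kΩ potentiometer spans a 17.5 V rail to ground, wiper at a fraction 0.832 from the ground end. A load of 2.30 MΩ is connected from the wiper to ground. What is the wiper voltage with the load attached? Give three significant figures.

The wiper splits the pot into (1−α)R = 128.2 kΩ above and αR = 634.8 kΩ below.
Lower section ‖ load = 497.5 kΩ.
V_wiper = 17.5 × 497.5/(128.2 + 497.5) = 13.9 V.

V ≈ 13.9 V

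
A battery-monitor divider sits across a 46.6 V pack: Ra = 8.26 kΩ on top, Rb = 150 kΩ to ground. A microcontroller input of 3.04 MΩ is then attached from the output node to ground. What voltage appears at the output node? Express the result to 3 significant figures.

V_out ≈ 44.1 V

The load sits in parallel with Rb: Rb‖R_L = (150 × 3040) / (150 + 3040) = 142.9 kΩ.
V_out = 46.6 × 142.9 / (8.26 + 142.9) = 46.6 × 142.9/151.2 = 44.1 V.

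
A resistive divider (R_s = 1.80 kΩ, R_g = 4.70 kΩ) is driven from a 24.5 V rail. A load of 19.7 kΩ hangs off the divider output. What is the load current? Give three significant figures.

R_g‖R_L = 3.795 kΩ; V_out = 24.5 × 3.795/5.595 = 16.62 V.
I_L = V_out / R_L = 16.62 / 19.7 kΩ = 0.844 mA.

I_L ≈ 0.844 mA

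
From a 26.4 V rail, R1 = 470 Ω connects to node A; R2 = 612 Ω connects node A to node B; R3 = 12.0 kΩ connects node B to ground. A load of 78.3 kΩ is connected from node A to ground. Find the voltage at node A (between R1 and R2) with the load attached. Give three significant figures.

Below node A the series string R2+R3 = 12610 Ω sits in parallel with the 78300 Ω load: 10860 Ω.
V_A = 26.4 × 10860/(470 + 10860) = 25.3 V.

V ≈ 25.3 V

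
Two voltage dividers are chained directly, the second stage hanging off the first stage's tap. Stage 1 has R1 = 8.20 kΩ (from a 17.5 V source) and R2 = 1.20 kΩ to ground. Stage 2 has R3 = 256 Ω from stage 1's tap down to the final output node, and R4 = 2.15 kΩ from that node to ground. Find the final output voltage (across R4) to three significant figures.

V_out ≈ 1.39 V

Stage 2 presents R3+R4 = 2406 Ω as a load on stage 1's tap.
Stage 1's lower leg becomes R2‖(R3+R4) = 800.7 Ω, so V_mid = 17.5 × 800.7/9001 = 1.557 V.
Stage 2 is itself unloaded: V_out = V_mid × R4/(R3+R4) = 1.557 × 2150/2406 = 1.39 V.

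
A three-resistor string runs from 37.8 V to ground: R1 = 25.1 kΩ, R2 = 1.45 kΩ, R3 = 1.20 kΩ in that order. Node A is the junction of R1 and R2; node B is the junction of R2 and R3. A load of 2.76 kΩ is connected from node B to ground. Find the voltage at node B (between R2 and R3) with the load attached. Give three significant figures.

At node B, R3 is in parallel with the load: R3‖R_L = 0.8364 kΩ.
Below node A the resistance is R2 + (R3‖R_L) = 2.286 kΩ, so V_A = 37.8 × 2.286/27.39 = 3.156 V.
Then V_B = V_A × (R3‖R_L)/(R2 + R3‖R_L) = 3.156 × 0.8364/2.286 = 1.15 V.

V ≈ 1.15 V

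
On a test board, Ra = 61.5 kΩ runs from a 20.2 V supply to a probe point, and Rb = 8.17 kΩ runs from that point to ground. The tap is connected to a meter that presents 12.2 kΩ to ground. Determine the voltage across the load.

The load sits in parallel with Rb: Rb‖R_L = (8.17 × 12.2) / (8.17 + 12.2) = 4.893 kΩ.
V_out = 20.2 × 4.893 / (61.5 + 4.893) = 20.2 × 4.893/66.39 = 1.49 V.

V_out ≈ 1.49 V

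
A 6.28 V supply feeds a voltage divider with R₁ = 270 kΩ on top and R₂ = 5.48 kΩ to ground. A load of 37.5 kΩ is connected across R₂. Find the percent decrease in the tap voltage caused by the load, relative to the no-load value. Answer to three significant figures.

12.5 %

Unloaded V = 6.28 × 5.48/275.5 = 0.12493 V.
Loaded: R₂‖R_L = 4.781 kΩ, giving V = 6.28 × 4.781/274.8 = 0.10927 V.
Drop = (0.12493 − 0.10927) / 0.12493 = 12.5 %.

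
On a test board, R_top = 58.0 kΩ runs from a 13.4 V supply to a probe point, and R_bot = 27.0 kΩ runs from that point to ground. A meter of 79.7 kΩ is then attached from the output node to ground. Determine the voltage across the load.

V_out ≈ 3.46 V

The load sits in parallel with R_bot: R_bot‖R_L = (27.0 × 79.7) / (27.0 + 79.7) = 20.17 kΩ.
V_out = 13.4 × 20.17 / (58.0 + 20.17) = 13.4 × 20.17/78.17 = 3.46 V.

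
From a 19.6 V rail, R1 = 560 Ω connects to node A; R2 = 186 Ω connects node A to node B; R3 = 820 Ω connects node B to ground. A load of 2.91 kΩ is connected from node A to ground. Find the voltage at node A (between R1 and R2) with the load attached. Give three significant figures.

Below node A the series string R2+R3 = 1006 Ω sits in parallel with the 2910 Ω load: 747.6 Ω.
V_A = 19.6 × 747.6/(560 + 747.6) = 11.2 V.

V ≈ 11.2 V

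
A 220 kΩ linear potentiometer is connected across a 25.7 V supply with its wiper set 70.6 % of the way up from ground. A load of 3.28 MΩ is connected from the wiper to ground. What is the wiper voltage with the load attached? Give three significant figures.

V ≈ 17.9 V

The wiper splits the pot into (1−α)R = 64.68 kΩ above and αR = 155.3 kΩ below.
Lower section ‖ load = 148.3 kΩ.
V_wiper = 25.7 × 148.3/(64.68 + 148.3) = 17.9 V.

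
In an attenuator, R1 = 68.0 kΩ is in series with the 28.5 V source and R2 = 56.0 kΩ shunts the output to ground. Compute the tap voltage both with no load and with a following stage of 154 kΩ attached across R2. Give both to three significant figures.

Unloaded: 12.9 V; loaded: 10.7 V

Open-circuit: V = 28.5 × 56.0/(68.0 + 56.0) = 12.9 V.
With the load, R2 becomes R2‖R_L = 41.07 kΩ, so V = 28.5 × 41.07/109.1 = 10.7 V.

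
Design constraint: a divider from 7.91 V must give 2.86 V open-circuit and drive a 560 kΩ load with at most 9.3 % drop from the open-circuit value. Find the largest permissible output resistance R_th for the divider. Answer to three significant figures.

R_th ≤ 57.4 kΩ

Loading drop = R_th/(R_th + R_L) ≤ 0.0930, so R_th ≤ R_L · ε/(1−ε) = 560 kΩ × 0.0930/0.9070 = 57.4 kΩ.
(Any R1, R2 with R2/(R1+R2) = 0.362 and R1‖R2 ≤ 57.4 kΩ will meet the spec.)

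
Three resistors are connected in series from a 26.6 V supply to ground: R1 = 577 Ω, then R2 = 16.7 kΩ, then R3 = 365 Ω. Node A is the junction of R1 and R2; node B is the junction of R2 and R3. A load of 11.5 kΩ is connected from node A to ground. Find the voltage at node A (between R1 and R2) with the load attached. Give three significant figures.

Below node A the series string R2+R3 = 17060 Ω sits in parallel with the 11500 Ω load: 6870 Ω.
V_A = 26.6 × 6870/(577 + 6870) = 24.5 V.

V ≈ 24.5 V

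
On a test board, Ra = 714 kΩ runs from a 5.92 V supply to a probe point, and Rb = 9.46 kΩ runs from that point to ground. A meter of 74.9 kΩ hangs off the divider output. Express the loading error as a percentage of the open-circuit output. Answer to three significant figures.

Unloaded V = 5.92 × 9.46/723.5 = 0.077410 V.
Loaded: Rb‖R_L = 8.399 kΩ, giving V = 5.92 × 8.399/722.4 = 0.068830 V.
Drop = (0.077410 − 0.068830) / 0.077410 = 11.1 %.

11.1 %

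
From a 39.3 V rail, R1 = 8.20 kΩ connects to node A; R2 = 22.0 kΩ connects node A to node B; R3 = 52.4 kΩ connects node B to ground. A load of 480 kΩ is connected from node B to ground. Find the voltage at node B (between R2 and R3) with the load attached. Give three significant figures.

V ≈ 24.0 V

At node B, R3 is in parallel with the load: R3‖R_L = 47.24 kΩ.
Below node A the resistance is R2 + (R3‖R_L) = 69.24 kΩ, so V_A = 39.3 × 69.24/77.44 = 35.14 V.
Then V_B = V_A × (R3‖R_L)/(R2 + R3‖R_L) = 35.14 × 47.24/69.24 = 24.0 V.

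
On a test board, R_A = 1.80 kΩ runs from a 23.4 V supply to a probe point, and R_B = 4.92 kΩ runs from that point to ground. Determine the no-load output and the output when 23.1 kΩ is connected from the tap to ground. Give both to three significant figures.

Open-circuit: V = 23.4 × 4.92/(1.80 + 4.92) = 17.1 V.
With the load, R_B becomes R_B‖R_L = 4.056 kΩ, so V = 23.4 × 4.056/5.856 = 16.2 V.

Unloaded: 17.1 V; loaded: 16.2 V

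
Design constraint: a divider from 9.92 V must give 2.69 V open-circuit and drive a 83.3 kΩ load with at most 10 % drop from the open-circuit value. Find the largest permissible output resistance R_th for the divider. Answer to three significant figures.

Loading drop = R_th/(R_th + R_L) ≤ 0.100, so R_th ≤ R_L · ε/(1−ε) = 83.3 kΩ × 0.100/0.9000 = 9.26 kΩ.

R_th ≤ 9.26 kΩ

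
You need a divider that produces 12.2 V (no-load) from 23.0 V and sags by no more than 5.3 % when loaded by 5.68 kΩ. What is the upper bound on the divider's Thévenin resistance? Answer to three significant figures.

R_th ≤ 318 Ω

Loading drop = R_th/(R_th + R_L) ≤ 0.0530, so R_th ≤ R_L · ε/(1−ε) = 5.68 kΩ × 0.0530/0.9470 = 318 Ω.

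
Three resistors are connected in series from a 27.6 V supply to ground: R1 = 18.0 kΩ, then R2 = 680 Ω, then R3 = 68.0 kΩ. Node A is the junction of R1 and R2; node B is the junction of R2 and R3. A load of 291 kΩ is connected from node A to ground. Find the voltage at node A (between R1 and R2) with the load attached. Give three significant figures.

Below node A the series string R2+R3 = 68680 Ω sits in parallel with the 291000 Ω load: 55570 Ω.
V_A = 27.6 × 55570/(18000 + 55570) = 20.8 V.

V ≈ 20.8 V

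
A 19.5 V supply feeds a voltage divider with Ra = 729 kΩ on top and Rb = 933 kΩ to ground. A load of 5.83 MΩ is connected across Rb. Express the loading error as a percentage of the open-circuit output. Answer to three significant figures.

The divider's output (Thévenin) resistance is Ra‖Rb = 409.2 kΩ.
Fractional drop under load = R_th/(R_th + R_L) = 409.2 / (409.2 + 5830) = 0.06559.
So the output falls by 6.56 %.

6.56 %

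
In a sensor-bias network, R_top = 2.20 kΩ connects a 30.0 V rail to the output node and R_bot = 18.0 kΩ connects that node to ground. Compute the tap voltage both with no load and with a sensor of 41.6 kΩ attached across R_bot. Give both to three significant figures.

Open-circuit: V = 30.0 × 18.0/(2.20 + 18.0) = 26.7 V.
With the load, R_bot becomes R_bot‖R_L = 12.56 kΩ, so V = 30.0 × 12.56/14.76 = 25.5 V.

Unloaded: 26.7 V; loaded: 25.5 V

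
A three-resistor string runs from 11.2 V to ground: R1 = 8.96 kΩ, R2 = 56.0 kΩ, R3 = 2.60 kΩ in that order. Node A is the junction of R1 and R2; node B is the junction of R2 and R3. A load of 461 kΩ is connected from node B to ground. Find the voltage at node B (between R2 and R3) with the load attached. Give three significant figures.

At node B, R3 is in parallel with the load: R3‖R_L = 2.585 kΩ.
Below node A the resistance is R2 + (R3‖R_L) = 58.59 kΩ, so V_A = 11.2 × 58.59/67.55 = 9.714 V.
Then V_B = V_A × (R3‖R_L)/(R2 + R3‖R_L) = 9.714 × 2.585/58.59 = 0.429 V.

V ≈ 0.429 V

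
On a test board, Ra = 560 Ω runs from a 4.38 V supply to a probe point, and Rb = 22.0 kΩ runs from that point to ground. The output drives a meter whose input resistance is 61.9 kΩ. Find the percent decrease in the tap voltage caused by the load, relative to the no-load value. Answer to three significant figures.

0.875 %

The divider's output (Thévenin) resistance is Ra‖Rb = 546.1 Ω.
Fractional drop under load = R_th/(R_th + R_L) = 546.1 / (546.1 + 61900) = 0.008745.
So the output falls by 0.875 %.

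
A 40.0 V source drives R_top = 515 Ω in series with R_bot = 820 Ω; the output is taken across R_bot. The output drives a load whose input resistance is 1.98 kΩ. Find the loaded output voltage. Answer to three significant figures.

V_out ≈ 21.2 V

The load sits in parallel with R_bot: R_bot‖R_L = (820 × 1980) / (820 + 1980) = 579.9 Ω.
V_out = 40.0 × 579.9 / (515 + 579.9) = 40.0 × 579.9/1095 = 21.2 V.
(Unloaded it would have been 24.6 V.)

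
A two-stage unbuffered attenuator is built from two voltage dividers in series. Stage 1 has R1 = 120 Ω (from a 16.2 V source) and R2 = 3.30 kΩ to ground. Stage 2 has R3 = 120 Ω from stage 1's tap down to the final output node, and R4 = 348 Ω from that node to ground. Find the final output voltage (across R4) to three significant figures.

V_out ≈ 9.32 V

Stage 2 presents R3+R4 = 468.0 Ω as a load on stage 1's tap.
Stage 1's lower leg becomes R2‖(R3+R4) = 409.9 Ω, so V_mid = 16.2 × 409.9/529.9 = 12.53 V.
Stage 2 is itself unloaded: V_out = V_mid × R4/(R3+R4) = 12.53 × 348/468.0 = 9.32 V.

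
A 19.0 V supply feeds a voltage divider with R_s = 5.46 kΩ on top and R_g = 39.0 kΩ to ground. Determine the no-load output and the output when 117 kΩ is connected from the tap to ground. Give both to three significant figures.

Unloaded: 16.7 V; loaded: 16.0 V

Open-circuit: V = 19.0 × 39.0/(5.46 + 39.0) = 16.7 V.
With the load, R_g becomes R_g‖R_L = 29.25 kΩ, so V = 19.0 × 29.25/34.71 = 16.0 V.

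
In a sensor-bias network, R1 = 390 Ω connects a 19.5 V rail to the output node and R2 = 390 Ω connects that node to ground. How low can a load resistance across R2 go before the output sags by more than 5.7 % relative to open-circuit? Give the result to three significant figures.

R_L(min) ≈ 3.23 kΩ

Output resistance R_th = R1‖R2 = (390 × 390)/780.0 = 195.0 Ω.
The fractional drop is R_th/(R_th + R_L); requiring this ≤ 0.0570 gives R_L ≥ R_th(1/0.0570 − 1) = 195.0 × 16.54 = 3.23 kΩ.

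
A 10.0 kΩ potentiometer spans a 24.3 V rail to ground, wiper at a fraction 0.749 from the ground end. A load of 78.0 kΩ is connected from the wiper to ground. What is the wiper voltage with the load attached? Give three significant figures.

The wiper splits the pot into (1−α)R = 2.510 kΩ above and αR = 7.490 kΩ below.
Lower section ‖ load = 6.834 kΩ.
V_wiper = 24.3 × 6.834/(2.510 + 6.834) = 17.8 V.

V ≈ 17.8 V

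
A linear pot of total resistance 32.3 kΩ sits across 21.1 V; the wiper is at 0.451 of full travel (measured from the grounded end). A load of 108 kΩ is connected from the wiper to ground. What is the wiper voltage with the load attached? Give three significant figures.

V ≈ 8.86 V

The wiper splits the pot into (1−α)R = 17.73 kΩ above and αR = 14.57 kΩ below.
Lower section ‖ load = 12.84 kΩ.
V_wiper = 21.1 × 12.84/(17.73 + 12.84) = 8.86 V.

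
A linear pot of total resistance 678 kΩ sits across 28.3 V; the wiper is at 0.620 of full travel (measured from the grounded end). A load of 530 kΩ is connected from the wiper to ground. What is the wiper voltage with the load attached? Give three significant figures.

The wiper splits the pot into (1−α)R = 257.6 kΩ above and αR = 420.4 kΩ below.
Lower section ‖ load = 234.4 kΩ.
V_wiper = 28.3 × 234.4/(257.6 + 234.4) = 13.5 V.

V ≈ 13.5 V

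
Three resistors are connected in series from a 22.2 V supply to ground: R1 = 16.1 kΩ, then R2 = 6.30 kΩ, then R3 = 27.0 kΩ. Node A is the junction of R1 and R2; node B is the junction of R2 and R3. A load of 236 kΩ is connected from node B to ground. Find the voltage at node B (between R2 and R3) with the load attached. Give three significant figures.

At node B, R3 is in parallel with the load: R3‖R_L = 24.23 kΩ.
Below node A the resistance is R2 + (R3‖R_L) = 30.53 kΩ, so V_A = 22.2 × 30.53/46.63 = 14.53 V.
Then V_B = V_A × (R3‖R_L)/(R2 + R3‖R_L) = 14.53 × 24.23/30.53 = 11.5 V.

V ≈ 11.5 V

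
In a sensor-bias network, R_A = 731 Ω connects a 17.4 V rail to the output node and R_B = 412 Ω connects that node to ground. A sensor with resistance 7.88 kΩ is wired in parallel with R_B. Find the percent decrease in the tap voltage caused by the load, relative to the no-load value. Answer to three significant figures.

The divider's output (Thévenin) resistance is R_A‖R_B = 263.5 Ω.
Fractional drop under load = R_th/(R_th + R_L) = 263.5 / (263.5 + 7880) = 0.03236.
So the output falls by 3.24 %.

3.24 %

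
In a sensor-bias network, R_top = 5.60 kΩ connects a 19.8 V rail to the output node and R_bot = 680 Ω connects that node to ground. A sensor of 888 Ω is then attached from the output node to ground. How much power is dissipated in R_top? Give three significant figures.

Total resistance from the source is R_top + (R_bot‖R_L) = 5985 Ω, so I = 19.8/5985 Ω = 3.308 mA.
P = I²·R_top = (3.308 mA)² × 5.60 kΩ = 61.3 mW.

P ≈ 61.3 mW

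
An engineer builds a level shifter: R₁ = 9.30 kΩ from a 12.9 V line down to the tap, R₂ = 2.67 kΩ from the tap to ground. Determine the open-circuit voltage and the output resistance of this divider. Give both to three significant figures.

V_th = 2.88 V, R_th = 2.07 kΩ

V_th is the open-circuit tap voltage: 12.9 × 2.67/(9.30 + 2.67) = 2.88 V.
With the supply zeroed, R₁ and R₂ appear in parallel from the tap: R_th = R₁‖R₂ = (9.30 × 2.67)/11.97 = 2.07 kΩ.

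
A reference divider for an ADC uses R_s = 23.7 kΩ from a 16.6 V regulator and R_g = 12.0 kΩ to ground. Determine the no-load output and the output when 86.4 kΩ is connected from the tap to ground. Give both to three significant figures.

Open-circuit: V = 16.6 × 12.0/(23.7 + 12.0) = 5.58 V.
With the load, R_g becomes R_g‖R_L = 10.54 kΩ, so V = 16.6 × 10.54/34.24 = 5.11 V.

Unloaded: 5.58 V; loaded: 5.11 V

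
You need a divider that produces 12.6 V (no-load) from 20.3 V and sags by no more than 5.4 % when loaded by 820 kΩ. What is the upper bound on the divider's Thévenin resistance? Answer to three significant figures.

R_th ≤ 46.8 kΩ

Loading drop = R_th/(R_th + R_L) ≤ 0.0540, so R_th ≤ R_L · ε/(1−ε) = 820 kΩ × 0.0540/0.9460 = 46.8 kΩ.
(Any R1, R2 with R2/(R1+R2) = 0.621 and R1‖R2 ≤ 46.8 kΩ will meet the spec.)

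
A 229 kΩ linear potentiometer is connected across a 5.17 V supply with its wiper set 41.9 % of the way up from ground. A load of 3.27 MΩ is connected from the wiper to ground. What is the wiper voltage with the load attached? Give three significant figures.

V ≈ 2.13 V

The wiper splits the pot into (1−α)R = 133.0 kΩ above and αR = 95.95 kΩ below.
Lower section ‖ load = 93.22 kΩ.
V_wiper = 5.17 × 93.22/(133.0 + 93.22) = 2.13 V.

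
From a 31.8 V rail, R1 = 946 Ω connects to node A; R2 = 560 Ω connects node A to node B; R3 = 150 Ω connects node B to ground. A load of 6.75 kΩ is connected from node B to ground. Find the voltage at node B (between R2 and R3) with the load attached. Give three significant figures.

At node B, R3 is in parallel with the load: R3‖R_L = 146.7 Ω.
Below node A the resistance is R2 + (R3‖R_L) = 706.7 Ω, so V_A = 31.8 × 706.7/1653 = 13.60 V.
Then V_B = V_A × (R3‖R_L)/(R2 + R3‖R_L) = 13.60 × 146.7/706.7 = 2.82 V.

V ≈ 2.82 V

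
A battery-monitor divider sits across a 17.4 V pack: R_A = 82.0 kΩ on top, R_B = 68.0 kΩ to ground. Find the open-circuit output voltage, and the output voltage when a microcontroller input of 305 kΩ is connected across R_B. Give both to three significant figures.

Open-circuit: V = 17.4 × 68.0/(82.0 + 68.0) = 7.89 V.
With the load, R_B becomes R_B‖R_L = 55.60 kΩ, so V = 17.4 × 55.60/137.6 = 7.03 V.

Unloaded: 7.89 V; loaded: 7.03 V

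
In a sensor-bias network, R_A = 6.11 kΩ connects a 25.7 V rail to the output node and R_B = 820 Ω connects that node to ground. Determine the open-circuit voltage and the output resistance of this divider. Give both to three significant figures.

V_th is the open-circuit tap voltage: 25.7 × 820/(6110 + 820) = 3.04 V.
With the supply zeroed, R_A and R_B appear in parallel from the tap: R_th = R_A‖R_B = (6110 × 820)/6930 = 723 Ω.

V_th = 3.04 V, R_th = 723 Ω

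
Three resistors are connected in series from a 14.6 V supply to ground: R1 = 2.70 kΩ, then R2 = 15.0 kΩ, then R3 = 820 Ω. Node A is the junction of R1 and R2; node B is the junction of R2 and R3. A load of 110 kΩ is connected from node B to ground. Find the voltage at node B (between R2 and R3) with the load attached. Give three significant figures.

At node B, R3 is in parallel with the load: R3‖R_L = 813.9 Ω.
Below node A the resistance is R2 + (R3‖R_L) = 15810 Ω, so V_A = 14.6 × 15810/18510 = 12.47 V.
Then V_B = V_A × (R3‖R_L)/(R2 + R3‖R_L) = 12.47 × 813.9/15810 = 0.642 V.

V ≈ 0.642 V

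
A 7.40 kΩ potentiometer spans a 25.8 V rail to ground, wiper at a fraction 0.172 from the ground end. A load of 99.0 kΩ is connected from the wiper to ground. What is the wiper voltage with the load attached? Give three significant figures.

V ≈ 4.39 V

The wiper splits the pot into (1−α)R = 6.127 kΩ above and αR = 1.273 kΩ below.
Lower section ‖ load = 1.257 kΩ.
V_wiper = 25.8 × 1.257/(6.127 + 1.257) = 4.39 V.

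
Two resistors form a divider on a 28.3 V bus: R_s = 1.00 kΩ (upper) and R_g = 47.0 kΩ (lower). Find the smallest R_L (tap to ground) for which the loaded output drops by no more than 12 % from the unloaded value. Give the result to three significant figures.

R_L(min) ≈ 7.18 kΩ

Output resistance R_th = R_s‖R_g = (1000 × 47000)/48000 = 979.2 Ω.
The fractional drop is R_th/(R_th + R_L); requiring this ≤ 0.120 gives R_L ≥ R_th(1/0.120 − 1) = 979.2 × 7.333 = 7.18 kΩ.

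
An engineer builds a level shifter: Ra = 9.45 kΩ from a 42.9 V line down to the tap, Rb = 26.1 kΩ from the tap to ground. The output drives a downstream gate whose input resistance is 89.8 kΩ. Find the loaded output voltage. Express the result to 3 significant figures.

V_out ≈ 29.2 V

The load sits in parallel with Rb: Rb‖R_L = (26.1 × 89.8) / (26.1 + 89.8) = 20.22 kΩ.
V_out = 42.9 × 20.22 / (9.45 + 20.22) = 42.9 × 20.22/29.67 = 29.2 V.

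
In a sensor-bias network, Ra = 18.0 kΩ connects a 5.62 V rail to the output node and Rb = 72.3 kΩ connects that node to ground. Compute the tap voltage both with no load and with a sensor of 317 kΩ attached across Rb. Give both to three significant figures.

Open-circuit: V = 5.62 × 72.3/(18.0 + 72.3) = 4.50 V.
With the load, Rb becomes Rb‖R_L = 58.87 kΩ, so V = 5.62 × 58.87/76.87 = 4.30 V.

Unloaded: 4.50 V; loaded: 4.30 V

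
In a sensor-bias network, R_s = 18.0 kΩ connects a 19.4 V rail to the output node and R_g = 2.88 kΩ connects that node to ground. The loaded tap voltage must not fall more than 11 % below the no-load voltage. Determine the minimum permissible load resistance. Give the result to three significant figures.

Output resistance R_th = R_s‖R_g = (18.0 × 2.88)/20.88 = 2.483 kΩ.
The fractional drop is R_th/(R_th + R_L); requiring this ≤ 0.110 gives R_L ≥ R_th(1/0.110 − 1) = 2.483 × 8.091 = 20.1 kΩ.

R_L(min) ≈ 20.1 kΩ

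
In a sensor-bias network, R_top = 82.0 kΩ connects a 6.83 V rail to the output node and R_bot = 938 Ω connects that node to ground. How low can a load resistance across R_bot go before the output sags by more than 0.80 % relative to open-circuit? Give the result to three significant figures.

Output resistance R_th = R_top‖R_bot = (82000 × 938)/82940 = 927.4 Ω.
The fractional drop is R_th/(R_th + R_L); requiring this ≤ 0.00800 gives R_L ≥ R_th(1/0.00800 − 1) = 927.4 × 124.0 = 115 kΩ.

R_L(min) ≈ 115 kΩ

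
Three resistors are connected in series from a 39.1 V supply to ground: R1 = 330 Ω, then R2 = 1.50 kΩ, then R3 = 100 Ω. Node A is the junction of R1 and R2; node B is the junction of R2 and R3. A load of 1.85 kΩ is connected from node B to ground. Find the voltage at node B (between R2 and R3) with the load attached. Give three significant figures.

At node B, R3 is in parallel with the load: R3‖R_L = 94.87 Ω.
Below node A the resistance is R2 + (R3‖R_L) = 1595 Ω, so V_A = 39.1 × 1595/1925 = 32.40 V.
Then V_B = V_A × (R3‖R_L)/(R2 + R3‖R_L) = 32.40 × 94.87/1595 = 1.93 V.

V ≈ 1.93 V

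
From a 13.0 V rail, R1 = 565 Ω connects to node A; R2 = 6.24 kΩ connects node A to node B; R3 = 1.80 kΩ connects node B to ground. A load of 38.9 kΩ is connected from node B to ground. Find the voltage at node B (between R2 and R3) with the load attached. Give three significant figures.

At node B, R3 is in parallel with the load: R3‖R_L = 1720 Ω.
Below node A the resistance is R2 + (R3‖R_L) = 7960 Ω, so V_A = 13.0 × 7960/8525 = 12.14 V.
Then V_B = V_A × (R3‖R_L)/(R2 + R3‖R_L) = 12.14 × 1720/7960 = 2.62 V.

V ≈ 2.62 V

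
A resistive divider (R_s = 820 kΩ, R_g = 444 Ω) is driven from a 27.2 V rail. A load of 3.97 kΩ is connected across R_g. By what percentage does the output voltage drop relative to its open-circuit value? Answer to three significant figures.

10.1 %

Unloaded V = 27.2 × 444/820400 = 0.014720 V.
Loaded: R_g‖R_L = 399.3 Ω, giving V = 27.2 × 399.3/820400 = 0.013240 V.
Drop = (0.014720 − 0.013240) / 0.014720 = 10.1 %.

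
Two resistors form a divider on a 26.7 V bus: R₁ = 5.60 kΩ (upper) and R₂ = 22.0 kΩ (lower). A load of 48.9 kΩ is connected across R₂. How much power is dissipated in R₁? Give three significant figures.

Total resistance from the source is R₁ + (R₂‖R_L) = 20.77 kΩ, so I = 26.7/20.77 kΩ = 1.285 mA.
P = I²·R₁ = (1.285 mA)² × 5.60 kΩ = 9.25 mW.

P ≈ 9.25 mW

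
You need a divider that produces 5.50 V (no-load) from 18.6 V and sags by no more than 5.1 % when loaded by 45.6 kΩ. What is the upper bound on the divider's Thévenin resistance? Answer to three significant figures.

Loading drop = R_th/(R_th + R_L) ≤ 0.0510, so R_th ≤ R_L · ε/(1−ε) = 45.6 kΩ × 0.0510/0.9490 = 2.45 kΩ.

R_th ≤ 2.45 kΩ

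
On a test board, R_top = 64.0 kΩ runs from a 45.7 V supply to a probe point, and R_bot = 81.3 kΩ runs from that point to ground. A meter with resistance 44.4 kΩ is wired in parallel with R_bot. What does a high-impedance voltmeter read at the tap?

The load sits in parallel with R_bot: R_bot‖R_L = (81.3 × 44.4) / (81.3 + 44.4) = 28.72 kΩ.
V_out = 45.7 × 28.72 / (64.0 + 28.72) = 45.7 × 28.72/92.72 = 14.2 V.

V_out ≈ 14.2 V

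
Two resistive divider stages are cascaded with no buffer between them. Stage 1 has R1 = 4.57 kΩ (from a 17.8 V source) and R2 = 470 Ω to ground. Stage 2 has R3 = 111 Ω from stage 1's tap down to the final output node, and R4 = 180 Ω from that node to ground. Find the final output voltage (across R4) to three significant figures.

Stage 2 presents R3+R4 = 291.0 Ω as a load on stage 1's tap.
Stage 1's lower leg becomes R2‖(R3+R4) = 179.7 Ω, so V_mid = 17.8 × 179.7/4750 = 0.6735 V.
Stage 2 is itself unloaded: V_out = V_mid × R4/(R3+R4) = 0.6735 × 180/291.0 = 0.417 V.

V_out ≈ 0.417 V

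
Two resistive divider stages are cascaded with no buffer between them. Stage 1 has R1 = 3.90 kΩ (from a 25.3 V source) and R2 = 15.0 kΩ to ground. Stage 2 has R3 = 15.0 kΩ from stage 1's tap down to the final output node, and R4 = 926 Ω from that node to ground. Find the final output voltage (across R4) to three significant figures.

V_out ≈ 0.978 V

Stage 2 presents R3+R4 = 15930 Ω as a load on stage 1's tap.
Stage 1's lower leg becomes R2‖(R3+R4) = 7725 Ω, so V_mid = 25.3 × 7725/11620 = 16.81 V.
Stage 2 is itself unloaded: V_out = V_mid × R4/(R3+R4) = 16.81 × 926/15930 = 0.978 V.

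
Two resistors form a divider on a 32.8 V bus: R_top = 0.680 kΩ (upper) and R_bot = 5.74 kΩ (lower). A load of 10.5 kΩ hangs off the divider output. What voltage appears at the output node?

V_out ≈ 27.7 V

The load sits in parallel with R_bot: R_bot‖R_L = (5740 × 10500) / (5740 + 10500) = 3711 Ω.
V_out = 32.8 × 3711 / (680 + 3711) = 32.8 × 3711/4391 = 27.7 V.
(Unloaded it would have been 29.3 V.)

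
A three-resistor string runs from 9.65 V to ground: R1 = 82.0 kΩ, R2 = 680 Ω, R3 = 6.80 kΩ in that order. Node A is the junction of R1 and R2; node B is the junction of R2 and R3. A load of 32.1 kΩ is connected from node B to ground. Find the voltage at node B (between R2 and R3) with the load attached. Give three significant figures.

At node B, R3 is in parallel with the load: R3‖R_L = 5611 Ω.
Below node A the resistance is R2 + (R3‖R_L) = 6291 Ω, so V_A = 9.65 × 6291/88290 = 0.6876 V.
Then V_B = V_A × (R3‖R_L)/(R2 + R3‖R_L) = 0.6876 × 5611/6291 = 0.613 V.

V ≈ 0.613 V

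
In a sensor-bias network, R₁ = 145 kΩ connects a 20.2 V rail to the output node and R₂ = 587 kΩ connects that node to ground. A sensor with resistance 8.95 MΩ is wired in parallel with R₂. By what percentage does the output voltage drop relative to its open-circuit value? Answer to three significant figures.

1.28 %

The divider's output (Thévenin) resistance is R₁‖R₂ = 116.3 kΩ.
Fractional drop under load = R_th/(R_th + R_L) = 116.3 / (116.3 + 8950) = 0.01283.
So the output falls by 1.28 %.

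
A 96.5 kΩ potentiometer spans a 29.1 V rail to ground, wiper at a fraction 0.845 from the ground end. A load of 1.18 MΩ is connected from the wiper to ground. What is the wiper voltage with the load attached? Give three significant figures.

The wiper splits the pot into (1−α)R = 14.96 kΩ above and αR = 81.54 kΩ below.
Lower section ‖ load = 76.27 kΩ.
V_wiper = 29.1 × 76.27/(14.96 + 76.27) = 24.3 V.

V ≈ 24.3 V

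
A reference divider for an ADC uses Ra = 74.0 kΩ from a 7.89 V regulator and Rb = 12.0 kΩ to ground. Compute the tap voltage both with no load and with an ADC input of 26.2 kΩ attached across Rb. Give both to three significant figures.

Open-circuit: V = 7.89 × 12.0/(74.0 + 12.0) = 1.10 V.
With the load, Rb becomes Rb‖R_L = 8.230 kΩ, so V = 7.89 × 8.230/82.23 = 0.790 V.

Unloaded: 1.10 V; loaded: 0.790 V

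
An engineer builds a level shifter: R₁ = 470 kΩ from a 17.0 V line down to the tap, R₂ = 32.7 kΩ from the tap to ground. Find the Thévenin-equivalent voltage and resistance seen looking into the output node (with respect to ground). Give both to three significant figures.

V_th = 1.11 V, R_th = 30.6 kΩ

V_th is the open-circuit tap voltage: 17.0 × 32.7/(470 + 32.7) = 1.11 V.
With the supply zeroed, R₁ and R₂ appear in parallel from the tap: R_th = R₁‖R₂ = (470 × 32.7)/502.7 = 30.6 kΩ.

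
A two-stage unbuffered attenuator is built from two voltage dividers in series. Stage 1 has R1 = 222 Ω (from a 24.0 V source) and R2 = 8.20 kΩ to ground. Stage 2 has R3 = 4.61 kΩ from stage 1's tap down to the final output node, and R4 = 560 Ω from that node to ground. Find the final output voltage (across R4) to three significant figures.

V_out ≈ 2.43 V

Stage 2 presents R3+R4 = 5170 Ω as a load on stage 1's tap.
Stage 1's lower leg becomes R2‖(R3+R4) = 3171 Ω, so V_mid = 24.0 × 3171/3393 = 22.43 V.
Stage 2 is itself unloaded: V_out = V_mid × R4/(R3+R4) = 22.43 × 560/5170 = 2.43 V.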